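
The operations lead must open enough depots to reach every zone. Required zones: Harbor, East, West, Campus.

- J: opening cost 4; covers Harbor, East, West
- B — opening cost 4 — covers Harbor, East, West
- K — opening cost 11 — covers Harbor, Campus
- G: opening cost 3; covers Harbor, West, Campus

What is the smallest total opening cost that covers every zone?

Choose J and G: together they cover Harbor, East, West, Campus — every zone.
Total opening cost: 4 + 3 = 7.

7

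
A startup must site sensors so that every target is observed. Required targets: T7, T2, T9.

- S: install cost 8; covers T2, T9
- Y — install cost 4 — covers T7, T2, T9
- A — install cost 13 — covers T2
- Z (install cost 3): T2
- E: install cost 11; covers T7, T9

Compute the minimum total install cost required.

4

This is a weighted set-cover instance.
Y alone covers T7, T2, T9 — every target.
Total install cost: 4.
No cover costs less than 4.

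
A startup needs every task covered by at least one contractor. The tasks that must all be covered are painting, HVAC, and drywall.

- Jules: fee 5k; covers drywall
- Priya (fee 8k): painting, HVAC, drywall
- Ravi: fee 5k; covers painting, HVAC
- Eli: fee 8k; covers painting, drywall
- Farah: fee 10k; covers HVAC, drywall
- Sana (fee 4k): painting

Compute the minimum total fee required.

The greedy cost-per-new-task heuristic would pick Ravi and Jules for 10, but a cheaper cover exists.
Priya alone covers painting, HVAC, drywall — every task.
Total fee: 8.
No cover costs less than 8.

8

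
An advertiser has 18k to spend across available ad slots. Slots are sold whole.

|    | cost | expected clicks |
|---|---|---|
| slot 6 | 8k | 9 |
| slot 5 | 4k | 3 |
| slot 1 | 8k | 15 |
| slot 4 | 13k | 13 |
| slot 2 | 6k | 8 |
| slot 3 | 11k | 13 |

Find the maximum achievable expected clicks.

Take slot 5, slot 1, and slot 2: cost 4 + 8 + 6 = 18 ≤ 18, expected clicks 3 + 15 + 8 = 26.
No other feasible combination does better.

26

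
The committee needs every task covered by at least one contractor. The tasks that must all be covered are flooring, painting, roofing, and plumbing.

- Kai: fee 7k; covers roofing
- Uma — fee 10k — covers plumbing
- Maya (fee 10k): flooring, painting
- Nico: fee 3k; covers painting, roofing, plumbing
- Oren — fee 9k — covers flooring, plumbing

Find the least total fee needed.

Choose Nico and Oren: together they cover flooring, painting, roofing, plumbing — every task.
Total fee: 3 + 9 = 12.
No cover costs less than 12.

12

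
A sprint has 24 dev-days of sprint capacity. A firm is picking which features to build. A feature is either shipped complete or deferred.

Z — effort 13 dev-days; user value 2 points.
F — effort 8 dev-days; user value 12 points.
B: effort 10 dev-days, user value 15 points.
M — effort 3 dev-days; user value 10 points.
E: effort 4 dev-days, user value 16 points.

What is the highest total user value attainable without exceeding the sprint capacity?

43

Treat it as a binary knapsack problem.
Take F, B, and E: effort 8 + 10 + 4 = 22 ≤ 24, user value 12 + 15 + 16 = 43.
No other feasible combination does better.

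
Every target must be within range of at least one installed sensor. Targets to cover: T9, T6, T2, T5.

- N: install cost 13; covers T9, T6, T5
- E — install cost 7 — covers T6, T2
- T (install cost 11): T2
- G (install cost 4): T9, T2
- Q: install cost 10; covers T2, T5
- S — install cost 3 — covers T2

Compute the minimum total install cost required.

16

This is a weighted set-cover instance.
The greedy cost-per-new-target heuristic would pick G and N for 17, but a cheaper cover exists.
Choose N and S: together they cover T9, T6, T2, T5 — every target.
Total install cost: 13 + 3 = 16.
No cover costs less than 16.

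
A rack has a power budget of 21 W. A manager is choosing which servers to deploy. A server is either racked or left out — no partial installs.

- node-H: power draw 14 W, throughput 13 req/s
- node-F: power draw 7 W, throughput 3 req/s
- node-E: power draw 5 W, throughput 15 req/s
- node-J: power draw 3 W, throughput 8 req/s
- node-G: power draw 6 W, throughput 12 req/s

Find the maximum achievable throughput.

Allowing fractional choices, the relaxed optimum would be about 41.5, but servers are indivisible.
node-E + node-J + node-G: power draw 5 + 3 + 6 = 14 ≤ 21, throughput 15 + 8 + 12 = 35.
node-F + node-E + node-G: power draw 7 + 5 + 6 = 18 ≤ 21, throughput 3 + 15 + 12 = 30.
node-F + node-E + node-J + node-G: power draw 7 + 5 + 3 + 6 = 21 ≤ 21, throughput 3 + 15 + 8 + 12 = 38.
Best is node-F, node-E, node-J, and node-G with total throughput 38.

38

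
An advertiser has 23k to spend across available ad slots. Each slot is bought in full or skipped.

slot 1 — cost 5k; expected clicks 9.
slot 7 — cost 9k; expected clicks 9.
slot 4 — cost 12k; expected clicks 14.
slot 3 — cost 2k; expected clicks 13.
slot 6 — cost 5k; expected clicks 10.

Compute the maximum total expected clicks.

41

Treat it as a binary knapsack problem.
Take slot 1, slot 7, slot 3, and slot 6: cost 5 + 9 + 2 + 5 = 21 ≤ 23, expected clicks 9 + 9 + 13 + 10 = 41.
No other feasible combination does better.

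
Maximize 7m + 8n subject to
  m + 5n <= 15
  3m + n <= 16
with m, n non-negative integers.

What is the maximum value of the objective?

44

(m,n)=(4,2): 1·4+5·2=14≤15, 3·4+1·2=14≤16, objective 44.
(m,n)=(5,1): 1·5+5·1=10≤15, 3·5+1·1=16≤16, objective 43.
(m,n)=(3,2): 1·3+5·2=13≤15, 3·3+1·2=11≤16, objective 37.
(m,n)=(4,1): 1·4+5·1=9≤15, 3·4+1·1=13≤16, objective 36.
No feasible integer point exceeds 44.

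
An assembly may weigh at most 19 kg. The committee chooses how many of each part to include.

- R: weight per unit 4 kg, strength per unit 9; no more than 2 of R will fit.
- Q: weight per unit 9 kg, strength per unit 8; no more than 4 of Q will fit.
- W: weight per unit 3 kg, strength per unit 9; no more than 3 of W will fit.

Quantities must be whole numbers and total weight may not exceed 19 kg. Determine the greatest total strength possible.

45

Take 2×R and 3×W: weight 17 ≤ 19, strength 2·9 + 3·9 = 45.
W has the best ratio (9/3) and is taken to its limit of 3; remaining capacity is filled optimally with the others.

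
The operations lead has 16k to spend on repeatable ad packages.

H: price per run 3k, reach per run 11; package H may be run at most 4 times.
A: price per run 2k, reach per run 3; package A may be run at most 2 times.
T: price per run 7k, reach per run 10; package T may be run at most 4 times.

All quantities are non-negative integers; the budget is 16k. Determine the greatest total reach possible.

H has the best ratio (11/3); taking only H gives at most 4×11 = 44 (stopped by the supply cap of 4).
Mixing does better — 4×H and 2×A: price 16 ≤ 16, reach 4·11 + 2·3 = 50.

50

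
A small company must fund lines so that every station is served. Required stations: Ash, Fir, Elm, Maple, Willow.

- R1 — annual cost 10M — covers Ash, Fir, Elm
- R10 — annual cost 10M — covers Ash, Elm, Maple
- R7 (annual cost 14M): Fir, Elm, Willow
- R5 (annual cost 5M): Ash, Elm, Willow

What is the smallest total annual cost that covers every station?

24

Choose R10 and R7: together they cover Ash, Fir, Elm, Maple, Willow — every station.
Total annual cost: 10 + 14 = 24.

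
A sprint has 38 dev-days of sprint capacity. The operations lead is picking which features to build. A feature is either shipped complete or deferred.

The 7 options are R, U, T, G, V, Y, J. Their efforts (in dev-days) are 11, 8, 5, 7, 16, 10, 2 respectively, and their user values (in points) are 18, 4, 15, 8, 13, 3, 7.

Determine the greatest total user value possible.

53

R + U + T + G + J: effort 11 + 8 + 5 + 7 + 2 = 33 ≤ 38, user value 18 + 4 + 15 + 8 + 7 = 52.
R + T + G + Y + J: effort 11 + 5 + 7 + 10 + 2 = 35 ≤ 38, user value 18 + 15 + 8 + 3 + 7 = 51.
R + T + V + J: effort 11 + 5 + 16 + 2 = 34 ≤ 38, user value 18 + 15 + 13 + 7 = 53.
Best is R, T, V, and J with total user value 53.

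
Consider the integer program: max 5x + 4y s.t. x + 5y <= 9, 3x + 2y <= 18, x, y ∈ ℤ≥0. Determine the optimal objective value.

30

Relaxing integrality, the LP optimum is 30.46 at (x,y) = (5.54, 0.692), which is not an integer point.
(x,y)=(6,0): 1·6+5·0=6≤9, 3·6+2·0=18≤18, objective 30.
(x,y)=(5,0): 1·5+5·0=5≤9, 3·5+2·0=15≤18, objective 25.
(x,y)=(4,1): 1·4+5·1=9≤9, 3·4+2·1=14≤18, objective 24.
(x,y)=(4,0): 1·4+5·0=4≤9, 3·4+2·0=12≤18, objective 20.
No feasible integer point exceeds 30.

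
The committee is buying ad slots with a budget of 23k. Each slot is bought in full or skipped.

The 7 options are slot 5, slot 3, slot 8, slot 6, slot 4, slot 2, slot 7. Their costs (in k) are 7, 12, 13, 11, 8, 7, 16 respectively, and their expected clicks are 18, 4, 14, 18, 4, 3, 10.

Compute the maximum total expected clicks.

36

slot 5 + slot 7: cost 7 + 16 = 23 ≤ 23, expected clicks 18 + 10 = 28.
slot 5 + slot 6: cost 7 + 11 = 18 ≤ 23, expected clicks 18 + 18 = 36.
slot 5 + slot 8: cost 7 + 13 = 20 ≤ 23, expected clicks 18 + 14 = 32.
Best is slot 5 and slot 6 with total expected clicks 36.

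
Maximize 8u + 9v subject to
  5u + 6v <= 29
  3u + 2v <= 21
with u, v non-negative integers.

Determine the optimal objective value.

Relaxing integrality, the LP optimum is 46.40 at (u,v) = (5.8, 0), which is not an integer point.
(u,v)=(1,4): 5·1+6·4=29≤29, 3·1+2·4=11≤21, objective 44.
(u,v)=(2,3): 5·2+6·3=28≤29, 3·2+2·3=12≤21, objective 43.
(u,v)=(4,1): 5·4+6·1=26≤29, 3·4+2·1=14≤21, objective 41.
Maximum is 44 at (u,v)=(1,4).

44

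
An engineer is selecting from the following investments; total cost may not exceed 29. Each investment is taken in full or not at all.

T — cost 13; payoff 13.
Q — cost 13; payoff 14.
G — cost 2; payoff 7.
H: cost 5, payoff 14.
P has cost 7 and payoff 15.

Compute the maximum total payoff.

Take Q, G, H, and P: cost 13 + 2 + 5 + 7 = 27 ≤ 29, payoff 14 + 7 + 14 + 15 = 50.
No other feasible combination does better.

50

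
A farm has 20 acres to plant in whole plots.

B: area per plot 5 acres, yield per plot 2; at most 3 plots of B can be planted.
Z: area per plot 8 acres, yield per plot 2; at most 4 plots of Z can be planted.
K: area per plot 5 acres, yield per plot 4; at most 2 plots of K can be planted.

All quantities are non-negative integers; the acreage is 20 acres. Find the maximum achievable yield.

12

This is a bounded integer knapsack.
Take 2×B and 2×K: area 20 ≤ 20, yield 2·2 + 2·4 = 12.
K has the best ratio (4/5) and is taken to its limit of 2; remaining capacity is filled optimally with the others.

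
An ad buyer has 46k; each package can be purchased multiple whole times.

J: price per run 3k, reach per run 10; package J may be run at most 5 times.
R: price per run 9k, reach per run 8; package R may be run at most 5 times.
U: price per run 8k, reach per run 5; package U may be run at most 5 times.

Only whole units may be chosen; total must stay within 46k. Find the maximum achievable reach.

74

5×J and 3×R: price 42 ≤ 46, reach 5·10 + 3·8 = 74.
5×J, 2×R, and 1×U: price 41 ≤ 46, reach 5·10 + 2·8 + 1·5 = 71.
Best is 74.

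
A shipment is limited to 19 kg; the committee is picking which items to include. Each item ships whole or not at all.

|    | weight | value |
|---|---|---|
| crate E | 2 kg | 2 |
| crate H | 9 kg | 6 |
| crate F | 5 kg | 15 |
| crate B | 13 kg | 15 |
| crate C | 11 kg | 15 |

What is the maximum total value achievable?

32

Treat it as a binary knapsack problem.
Allowing fractional choices, the relaxed optimum would be about 33.5, but items are indivisible.
crate E + crate F + crate C: weight 2 + 5 + 11 = 18 ≤ 19, value 2 + 15 + 15 = 32.
crate F + crate C: weight 5 + 11 = 16 ≤ 19, value 15 + 15 = 30.
Best is crate E, crate F, and crate C with total value 32.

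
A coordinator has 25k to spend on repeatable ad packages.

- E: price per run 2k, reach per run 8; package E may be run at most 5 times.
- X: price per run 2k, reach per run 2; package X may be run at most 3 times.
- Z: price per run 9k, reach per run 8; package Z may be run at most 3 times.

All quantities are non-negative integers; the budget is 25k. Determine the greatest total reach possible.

54

5×E, 3×X, and 1×Z: price 25 ≤ 25, reach 5·8 + 3·2 + 1·8 = 54.
5×E, 2×X, and 1×Z: price 23 ≤ 25, reach 5·8 + 2·2 + 1·8 = 52.
Best is 54.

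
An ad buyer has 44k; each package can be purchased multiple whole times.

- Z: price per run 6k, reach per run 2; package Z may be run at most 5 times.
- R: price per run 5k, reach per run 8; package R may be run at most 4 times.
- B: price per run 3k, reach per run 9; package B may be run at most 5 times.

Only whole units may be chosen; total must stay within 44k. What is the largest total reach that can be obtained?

This is a bounded integer knapsack.
B has the best ratio (9/3); taking only B gives at most 5×9 = 45 (stopped by the supply cap of 5).
Mixing does better — 1×Z, 4×R, and 5×B: price 41 ≤ 44, reach 1·2 + 4·8 + 5·9 = 79.

79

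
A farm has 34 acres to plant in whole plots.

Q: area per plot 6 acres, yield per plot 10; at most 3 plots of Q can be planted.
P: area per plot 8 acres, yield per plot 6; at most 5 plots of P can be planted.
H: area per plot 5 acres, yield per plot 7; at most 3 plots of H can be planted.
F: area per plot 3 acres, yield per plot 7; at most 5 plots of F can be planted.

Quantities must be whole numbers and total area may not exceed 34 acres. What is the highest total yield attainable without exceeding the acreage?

65

Take 3×Q and 5×F: area 33 ≤ 34, yield 3·10 + 5·7 = 65.
F has the best ratio (7/3) and is taken to its limit of 5; remaining capacity is filled optimally with the others.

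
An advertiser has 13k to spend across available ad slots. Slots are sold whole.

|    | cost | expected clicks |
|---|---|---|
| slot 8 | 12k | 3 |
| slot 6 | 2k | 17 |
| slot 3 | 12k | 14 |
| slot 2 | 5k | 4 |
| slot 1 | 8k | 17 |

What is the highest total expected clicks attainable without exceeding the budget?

34

Take slot 6 and slot 1: cost 2 + 8 = 10 ≤ 13, expected clicks 17 + 17 = 34.
No other feasible combination does better.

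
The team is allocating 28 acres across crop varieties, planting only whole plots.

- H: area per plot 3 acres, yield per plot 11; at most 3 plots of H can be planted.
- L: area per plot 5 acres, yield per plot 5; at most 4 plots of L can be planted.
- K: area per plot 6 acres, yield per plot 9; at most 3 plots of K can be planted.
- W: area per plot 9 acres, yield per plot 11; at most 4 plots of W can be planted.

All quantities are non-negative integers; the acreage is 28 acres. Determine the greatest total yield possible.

Take 3×H and 3×K: area 27 ≤ 28, yield 3·11 + 3·9 = 60.
H has the best ratio (11/3) and is taken to its limit of 3; remaining capacity is filled optimally with the others.

60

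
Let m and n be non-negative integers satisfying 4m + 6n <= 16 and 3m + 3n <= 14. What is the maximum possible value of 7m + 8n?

(m,n)=(4,0) is feasible, giving 28.
(m,n)=(3,0) is feasible, giving 21.
Maximum is 28 at (m,n)=(4,0).

28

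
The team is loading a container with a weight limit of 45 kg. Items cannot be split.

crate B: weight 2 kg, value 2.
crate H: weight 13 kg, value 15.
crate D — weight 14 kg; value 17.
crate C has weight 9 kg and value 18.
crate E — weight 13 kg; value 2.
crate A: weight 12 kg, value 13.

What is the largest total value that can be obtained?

Take crate B, crate H, crate D, and crate C: weight 2 + 13 + 14 + 9 = 38 ≤ 45, value 2 + 15 + 17 + 18 = 52.
No other feasible combination does better.

52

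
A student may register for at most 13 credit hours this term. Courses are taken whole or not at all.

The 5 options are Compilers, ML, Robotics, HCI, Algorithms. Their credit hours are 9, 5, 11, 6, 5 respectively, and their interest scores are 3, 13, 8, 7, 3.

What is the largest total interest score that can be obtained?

20

This is a 0-1 knapsack instance.
Allowing fractional choices, the relaxed optimum would be about 21.5, but courses are indivisible.
ML + Algorithms: credit hours 5 + 5 = 10 ≤ 13, interest score 13 + 3 = 16.
ML + HCI: credit hours 5 + 6 = 11 ≤ 13, interest score 13 + 7 = 20.
Best is ML and HCI with total interest score 20.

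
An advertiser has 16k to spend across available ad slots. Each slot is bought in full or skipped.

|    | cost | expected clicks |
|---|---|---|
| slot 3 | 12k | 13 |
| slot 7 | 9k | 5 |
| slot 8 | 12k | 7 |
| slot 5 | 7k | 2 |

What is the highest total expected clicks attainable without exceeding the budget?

Allowing fractional choices, the relaxed optimum would be about 15.3, but ad slots are indivisible.
slot 7 + slot 5: cost 9 + 7 = 16 ≤ 16, expected clicks 5 + 2 = 7.
slot 3: cost 12 ≤ 16, expected clicks 13.
slot 8: cost 12 ≤ 16, expected clicks 7.
Best is slot 3 with total expected clicks 13.

13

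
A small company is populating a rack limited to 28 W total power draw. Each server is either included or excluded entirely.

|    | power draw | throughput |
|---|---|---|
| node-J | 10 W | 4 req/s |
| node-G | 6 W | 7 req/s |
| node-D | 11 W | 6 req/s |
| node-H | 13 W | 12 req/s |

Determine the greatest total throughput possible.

node-J + node-G + node-D: power draw 10 + 6 + 11 = 27 ≤ 28, throughput 4 + 7 + 6 = 17.
node-G + node-H: power draw 6 + 13 = 19 ≤ 28, throughput 7 + 12 = 19.
node-D + node-H: power draw 11 + 13 = 24 ≤ 28, throughput 6 + 12 = 18.
Best is node-G and node-H with total throughput 19.

19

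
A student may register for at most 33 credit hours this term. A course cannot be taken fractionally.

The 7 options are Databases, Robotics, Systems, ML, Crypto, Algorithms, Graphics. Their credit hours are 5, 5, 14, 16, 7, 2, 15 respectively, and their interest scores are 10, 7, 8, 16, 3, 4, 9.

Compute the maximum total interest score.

37

Databases + Robotics + ML + Algorithms: credit hours 5 + 5 + 16 + 2 = 28 ≤ 33, interest score 10 + 7 + 16 + 4 = 37.
Databases + Robotics + ML: credit hours 5 + 5 + 16 = 26 ≤ 33, interest score 10 + 7 + 16 = 33.
Databases + Robotics + ML + Crypto: credit hours 5 + 5 + 16 + 7 = 33 ≤ 33, interest score 10 + 7 + 16 + 3 = 36.
Best is Databases, Robotics, ML, and Algorithms with total interest score 37.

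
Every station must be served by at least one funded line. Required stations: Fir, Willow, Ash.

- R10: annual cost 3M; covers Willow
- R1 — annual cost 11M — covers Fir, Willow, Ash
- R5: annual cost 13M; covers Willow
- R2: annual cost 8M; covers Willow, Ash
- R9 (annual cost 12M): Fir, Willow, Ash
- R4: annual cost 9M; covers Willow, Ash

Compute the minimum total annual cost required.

11

This is a weighted set-cover instance.
R1 alone covers Fir, Willow, Ash — every station.
Total annual cost: 11.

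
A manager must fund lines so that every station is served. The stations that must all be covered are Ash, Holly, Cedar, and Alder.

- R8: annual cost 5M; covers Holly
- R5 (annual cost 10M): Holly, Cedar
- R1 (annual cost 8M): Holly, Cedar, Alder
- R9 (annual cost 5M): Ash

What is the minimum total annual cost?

13

Choose R1 and R9: together they cover Ash, Holly, Cedar, Alder — every station.
Total annual cost: 8 + 5 = 13.
No cover costs less than 13.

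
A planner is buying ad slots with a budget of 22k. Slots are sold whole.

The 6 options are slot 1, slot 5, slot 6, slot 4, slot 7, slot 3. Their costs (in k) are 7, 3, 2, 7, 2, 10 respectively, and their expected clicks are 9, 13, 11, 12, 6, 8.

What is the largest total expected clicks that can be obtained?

51

slot 1 + slot 5 + slot 6 + slot 4 + slot 7: cost 7 + 3 + 2 + 7 + 2 = 21 ≤ 22, expected clicks 9 + 13 + 11 + 12 + 6 = 51.
slot 1 + slot 5 + slot 6 + slot 4: cost 7 + 3 + 2 + 7 = 19 ≤ 22, expected clicks 9 + 13 + 11 + 12 = 45.
Best is slot 1, slot 5, slot 6, slot 4, and slot 7 with total expected clicks 51.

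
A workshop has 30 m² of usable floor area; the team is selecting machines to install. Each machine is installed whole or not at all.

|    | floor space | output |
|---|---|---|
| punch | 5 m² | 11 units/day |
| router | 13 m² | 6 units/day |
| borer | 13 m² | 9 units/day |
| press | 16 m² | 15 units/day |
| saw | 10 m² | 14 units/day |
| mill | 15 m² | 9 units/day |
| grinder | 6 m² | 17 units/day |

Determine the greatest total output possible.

This is a 0-1 knapsack instance.
Allowing fractional choices, the relaxed optimum would be about 50.4, but machines are indivisible.
punch + saw + grinder: floor space 5 + 10 + 6 = 21 ≤ 30, output 11 + 14 + 17 = 42.
punch + press + grinder: floor space 5 + 16 + 6 = 27 ≤ 30, output 11 + 15 + 17 = 43.
Best is punch, press, and grinder with total output 43.

43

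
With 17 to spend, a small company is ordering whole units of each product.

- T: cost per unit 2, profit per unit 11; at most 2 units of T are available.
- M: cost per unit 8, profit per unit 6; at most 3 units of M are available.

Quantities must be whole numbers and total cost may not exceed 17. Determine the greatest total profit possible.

T has the best ratio (11/2); taking only T gives at most 2×11 = 22 (stopped by the supply cap of 2).
Mixing does better — 2×T and 1×M: cost 12 ≤ 17, profit 2·11 + 1·6 = 28.

28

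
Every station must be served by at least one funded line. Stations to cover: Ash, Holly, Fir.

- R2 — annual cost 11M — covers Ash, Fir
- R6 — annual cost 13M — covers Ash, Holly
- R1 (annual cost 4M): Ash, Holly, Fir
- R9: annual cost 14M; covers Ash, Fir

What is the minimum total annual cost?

R1 alone covers Ash, Holly, Fir — every station.
Total annual cost: 4.
No cover costs less than 4.

4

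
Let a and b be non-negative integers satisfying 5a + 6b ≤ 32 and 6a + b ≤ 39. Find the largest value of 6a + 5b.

The continuous relaxation peaks at (6.4, 0) with value 38.40; rounding to a feasible lattice point costs some objective.
(a,b)=(6,0) is feasible, giving 36.
(a,b)=(5,1) is feasible, giving 35.
(a,b)=(5,0) is feasible, giving 30.
The best lattice point is (6,0), giving 36.

36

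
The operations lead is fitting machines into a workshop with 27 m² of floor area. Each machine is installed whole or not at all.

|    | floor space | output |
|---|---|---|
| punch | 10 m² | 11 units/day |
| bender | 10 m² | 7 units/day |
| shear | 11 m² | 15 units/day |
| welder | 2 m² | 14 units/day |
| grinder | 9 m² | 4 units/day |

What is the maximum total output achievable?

40

This is a 0-1 knapsack instance.
Allowing fractional choices, the relaxed optimum would be about 42.8, but machines are indivisible.
bender + shear + welder: floor space 10 + 11 + 2 = 23 ≤ 27, output 7 + 15 + 14 = 36.
punch + shear + welder: floor space 10 + 11 + 2 = 23 ≤ 27, output 11 + 15 + 14 = 40.
shear + welder + grinder: floor space 11 + 2 + 9 = 22 ≤ 27, output 15 + 14 + 4 = 33.
Best is punch, shear, and welder with total output 40.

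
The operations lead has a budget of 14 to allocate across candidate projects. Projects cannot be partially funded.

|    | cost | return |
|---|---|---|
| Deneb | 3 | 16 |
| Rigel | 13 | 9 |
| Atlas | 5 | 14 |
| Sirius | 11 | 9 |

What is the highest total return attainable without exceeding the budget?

30

Treat it as a binary knapsack problem.
Allowing fractional choices, the relaxed optimum would be about 34.9, but projects are indivisible.
Deneb + Sirius: cost 3 + 11 = 14 ≤ 14, return 16 + 9 = 25.
Deneb + Atlas: cost 3 + 5 = 8 ≤ 14, return 16 + 14 = 30.
Best is Deneb and Atlas with total return 30.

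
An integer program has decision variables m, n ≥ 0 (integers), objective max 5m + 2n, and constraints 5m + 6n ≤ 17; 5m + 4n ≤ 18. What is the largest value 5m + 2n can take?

15

Relaxing integrality, the LP optimum is 17.00 at (m,n) = (3.4, 0), which is not an integer point.
(m,n)=(3,0) is feasible, giving 15.
(m,n)=(2,1) is feasible, giving 12.
(m,n)=(2,0) is feasible, giving 10.
No feasible integer point exceeds 15.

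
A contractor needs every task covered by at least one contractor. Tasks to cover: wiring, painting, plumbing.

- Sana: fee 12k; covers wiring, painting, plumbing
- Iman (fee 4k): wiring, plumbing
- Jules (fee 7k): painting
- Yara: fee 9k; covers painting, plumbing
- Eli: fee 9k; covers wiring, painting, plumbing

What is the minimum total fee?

The greedy cost-per-new-task heuristic would pick Iman and Jules for 11, but a cheaper cover exists.
Eli alone covers wiring, painting, plumbing — every task.
Total fee: 9.
No cover costs less than 9.

9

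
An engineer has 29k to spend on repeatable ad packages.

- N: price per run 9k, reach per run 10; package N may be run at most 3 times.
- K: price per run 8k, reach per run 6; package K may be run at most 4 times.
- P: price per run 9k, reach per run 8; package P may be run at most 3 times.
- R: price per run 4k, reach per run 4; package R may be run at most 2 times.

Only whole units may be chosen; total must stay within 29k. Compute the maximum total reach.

Take 3×N: price 27 ≤ 29, reach 3·10 = 30.
N has the best ratio (10/9) and is taken to its limit of 3; remaining capacity is filled optimally with the others.

30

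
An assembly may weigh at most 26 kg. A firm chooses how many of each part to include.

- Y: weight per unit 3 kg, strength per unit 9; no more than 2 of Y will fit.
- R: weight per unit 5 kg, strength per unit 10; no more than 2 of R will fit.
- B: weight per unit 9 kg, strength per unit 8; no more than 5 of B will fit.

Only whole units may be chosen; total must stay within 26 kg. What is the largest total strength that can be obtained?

46

Take 2×Y, 2×R, and 1×B: weight 25 ≤ 26, strength 2·9 + 2·10 + 1·8 = 46.
Y has the best ratio (9/3) and is taken to its limit of 2; remaining capacity is filled optimally with the others.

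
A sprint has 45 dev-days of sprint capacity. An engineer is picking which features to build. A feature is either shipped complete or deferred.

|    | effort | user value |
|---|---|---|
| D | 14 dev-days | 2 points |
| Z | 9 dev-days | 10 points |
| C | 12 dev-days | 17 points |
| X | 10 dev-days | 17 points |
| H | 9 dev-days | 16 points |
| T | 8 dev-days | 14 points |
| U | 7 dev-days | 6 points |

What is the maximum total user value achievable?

64

Take C, X, H, and T: effort 12 + 10 + 9 + 8 = 39 ≤ 45, user value 17 + 17 + 16 + 14 = 64.
No other feasible combination does better.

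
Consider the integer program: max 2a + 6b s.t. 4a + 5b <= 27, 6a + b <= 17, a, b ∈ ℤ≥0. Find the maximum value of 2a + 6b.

The continuous relaxation peaks at (0, 5.4) with value 32.40; rounding to a feasible lattice point costs some objective.
(a,b)=(0,5): 4·0+5·5=25≤27, 6·0+1·5=5≤17, objective 30.
(a,b)=(1,4): 4·1+5·4=24≤27, 6·1+1·4=10≤17, objective 26.
No feasible integer point exceeds 30.

30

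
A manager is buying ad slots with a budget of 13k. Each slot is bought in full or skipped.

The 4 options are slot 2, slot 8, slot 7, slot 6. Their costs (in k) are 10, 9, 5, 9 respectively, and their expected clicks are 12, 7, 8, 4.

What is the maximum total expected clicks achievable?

slot 7: cost 5 ≤ 13, expected clicks 8.
slot 2: cost 10 ≤ 13, expected clicks 12.
Best is slot 2 with total expected clicks 12.

12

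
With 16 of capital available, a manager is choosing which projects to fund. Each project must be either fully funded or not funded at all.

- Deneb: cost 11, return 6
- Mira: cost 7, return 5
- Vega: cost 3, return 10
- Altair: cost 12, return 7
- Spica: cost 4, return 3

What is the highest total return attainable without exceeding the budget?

18

Vega + Altair: cost 3 + 12 = 15 ≤ 16, return 10 + 7 = 17.
Mira + Vega + Spica: cost 7 + 3 + 4 = 14 ≤ 16, return 5 + 10 + 3 = 18.
Best is Mira, Vega, and Spica with total return 18.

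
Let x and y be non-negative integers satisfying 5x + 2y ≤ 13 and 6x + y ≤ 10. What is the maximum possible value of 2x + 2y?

12

(x,y)=(0,6) is feasible, giving 12.
(x,y)=(0,5) is feasible, giving 10.
Maximum is 12 at (x,y)=(0,6).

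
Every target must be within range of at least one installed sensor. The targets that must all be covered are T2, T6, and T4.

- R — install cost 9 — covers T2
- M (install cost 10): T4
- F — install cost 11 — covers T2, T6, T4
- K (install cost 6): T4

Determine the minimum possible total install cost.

F alone covers T2, T6, T4 — every target.
Total install cost: 11.
No cover costs less than 11.

11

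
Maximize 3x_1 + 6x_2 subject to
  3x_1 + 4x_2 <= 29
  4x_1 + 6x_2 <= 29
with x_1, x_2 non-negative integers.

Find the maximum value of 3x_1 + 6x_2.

27

(x_1,x_2)=(1,4): 3·1+4·4=19≤29, 4·1+6·4=28≤29, objective 27.
(x_1,x_2)=(0,4): 3·0+4·4=16≤29, 4·0+6·4=24≤29, objective 24.
(x_1,x_2)=(2,3): 3·2+4·3=18≤29, 4·2+6·3=26≤29, objective 24.
No feasible integer point exceeds 27.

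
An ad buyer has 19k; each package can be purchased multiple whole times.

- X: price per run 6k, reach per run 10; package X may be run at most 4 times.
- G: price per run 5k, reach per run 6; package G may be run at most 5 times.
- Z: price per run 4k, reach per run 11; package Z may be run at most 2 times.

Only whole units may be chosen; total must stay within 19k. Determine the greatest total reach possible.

Take 1×X, 1×G, and 2×Z: price 19 ≤ 19, reach 1·10 + 1·6 + 2·11 = 38.
Z has the best ratio (11/4) and is taken to its limit of 2; remaining capacity is filled optimally with the others.

38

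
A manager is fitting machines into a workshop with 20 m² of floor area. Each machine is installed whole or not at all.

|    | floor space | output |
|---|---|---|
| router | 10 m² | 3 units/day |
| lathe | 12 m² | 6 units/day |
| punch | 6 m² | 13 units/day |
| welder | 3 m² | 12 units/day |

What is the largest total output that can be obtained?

Take router, punch, and welder: floor space 10 + 6 + 3 = 19 ≤ 20, output 3 + 13 + 12 = 28.
No other feasible combination does better.

28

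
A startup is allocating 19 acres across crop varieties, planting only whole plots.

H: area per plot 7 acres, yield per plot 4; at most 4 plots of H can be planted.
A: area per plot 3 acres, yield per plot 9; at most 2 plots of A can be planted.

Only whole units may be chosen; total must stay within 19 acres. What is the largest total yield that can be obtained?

22

This is a bounded integer knapsack.
A has the best ratio (9/3); taking only A gives at most 2×9 = 18 (stopped by the supply cap of 2).
Mixing does better — 1×H and 2×A: area 13 ≤ 19, yield 1·4 + 2·9 = 22.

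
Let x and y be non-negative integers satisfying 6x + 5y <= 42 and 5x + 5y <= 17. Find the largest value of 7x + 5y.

The continuous relaxation peaks at (3.4, 0) with value 23.80; rounding to a feasible lattice point costs some objective.
(x,y)=(3,0): 6·3+5·0=18≤42, 5·3+5·0=15≤17, objective 21.
(x,y)=(2,1): 6·2+5·1=17≤42, 5·2+5·1=15≤17, objective 19.
(x,y)=(2,0): 6·2+5·0=12≤42, 5·2+5·0=10≤17, objective 14.
The best lattice point is (3,0), giving 21.

21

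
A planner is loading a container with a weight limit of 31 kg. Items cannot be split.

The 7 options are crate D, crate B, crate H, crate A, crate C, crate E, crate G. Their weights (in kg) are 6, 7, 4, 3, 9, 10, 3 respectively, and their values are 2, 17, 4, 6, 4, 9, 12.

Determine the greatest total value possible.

Allowing fractional choices, the relaxed optimum would be about 49.8, but items are indivisible.
crate B + crate H + crate A + crate E + crate G: weight 7 + 4 + 3 + 10 + 3 = 27 ≤ 31, value 17 + 4 + 6 + 9 + 12 = 48.
crate D + crate B + crate A + crate E + crate G: weight 6 + 7 + 3 + 10 + 3 = 29 ≤ 31, value 2 + 17 + 6 + 9 + 12 = 46.
Best is crate B, crate H, crate A, crate E, and crate G with total value 48.

48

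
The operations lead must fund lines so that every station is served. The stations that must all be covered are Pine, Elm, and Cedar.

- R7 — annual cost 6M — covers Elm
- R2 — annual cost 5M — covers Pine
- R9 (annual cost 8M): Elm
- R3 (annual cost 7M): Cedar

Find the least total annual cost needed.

This is a weighted set-cover instance.
Choose R7, R2, and R3: together they cover Pine, Elm, Cedar — every station.
Total annual cost: 6 + 5 + 7 = 18.
No cover costs less than 18.

18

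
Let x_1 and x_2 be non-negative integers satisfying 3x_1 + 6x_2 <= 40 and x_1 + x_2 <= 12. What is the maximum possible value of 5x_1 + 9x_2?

The continuous relaxation peaks at (10.7, 1.33) with value 65.33; rounding to a feasible lattice point costs some objective.
(x_1,x_2)=(11,1): 3·11+6·1=39≤40, 1·11+1·1=12≤12, objective 64.
(x_1,x_2)=(9,2): 3·9+6·2=39≤40, 1·9+1·2=11≤12, objective 63.
The best lattice point is (11,1), giving 64.

64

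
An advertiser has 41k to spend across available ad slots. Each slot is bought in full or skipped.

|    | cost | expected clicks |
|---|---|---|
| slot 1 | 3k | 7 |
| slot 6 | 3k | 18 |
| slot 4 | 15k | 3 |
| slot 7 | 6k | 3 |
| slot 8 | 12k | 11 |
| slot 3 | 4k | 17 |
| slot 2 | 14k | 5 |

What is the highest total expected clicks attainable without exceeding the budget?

58

Take slot 1, slot 6, slot 8, slot 3, and slot 2: cost 3 + 3 + 12 + 4 + 14 = 36 ≤ 41, expected clicks 7 + 18 + 11 + 17 + 5 = 58.
No other feasible combination does better.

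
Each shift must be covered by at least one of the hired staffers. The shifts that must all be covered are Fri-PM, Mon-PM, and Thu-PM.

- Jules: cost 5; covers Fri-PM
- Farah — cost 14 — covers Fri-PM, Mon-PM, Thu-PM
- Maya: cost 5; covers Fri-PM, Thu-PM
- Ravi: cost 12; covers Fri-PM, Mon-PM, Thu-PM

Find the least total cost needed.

Ravi alone covers Fri-PM, Mon-PM, Thu-PM — every shift.
Total cost: 12.

12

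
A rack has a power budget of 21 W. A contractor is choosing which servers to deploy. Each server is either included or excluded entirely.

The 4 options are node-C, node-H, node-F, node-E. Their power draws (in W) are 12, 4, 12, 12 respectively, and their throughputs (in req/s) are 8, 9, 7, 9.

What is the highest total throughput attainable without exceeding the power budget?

18

Allowing fractional choices, the relaxed optimum would be about 21.3, but servers are indivisible.
node-C + node-H: power draw 12 + 4 = 16 ≤ 21, throughput 8 + 9 = 17.
node-H + node-F: power draw 4 + 12 = 16 ≤ 21, throughput 9 + 7 = 16.
node-H + node-E: power draw 4 + 12 = 16 ≤ 21, throughput 9 + 9 = 18.
Best is node-H and node-E with total throughput 18.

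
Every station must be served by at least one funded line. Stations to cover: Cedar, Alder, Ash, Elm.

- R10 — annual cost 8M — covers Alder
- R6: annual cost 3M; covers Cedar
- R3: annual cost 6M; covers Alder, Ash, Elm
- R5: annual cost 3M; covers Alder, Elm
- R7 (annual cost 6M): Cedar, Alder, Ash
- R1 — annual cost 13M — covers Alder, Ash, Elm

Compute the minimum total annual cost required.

This is a weighted set-cover instance.
The greedy cost-per-new-station heuristic would pick R5, R6, and R3 for 12, but a cheaper cover exists.
Choose R6 and R3: together they cover Cedar, Alder, Ash, Elm — every station.
Total annual cost: 3 + 6 = 9.
No cover costs less than 9.

9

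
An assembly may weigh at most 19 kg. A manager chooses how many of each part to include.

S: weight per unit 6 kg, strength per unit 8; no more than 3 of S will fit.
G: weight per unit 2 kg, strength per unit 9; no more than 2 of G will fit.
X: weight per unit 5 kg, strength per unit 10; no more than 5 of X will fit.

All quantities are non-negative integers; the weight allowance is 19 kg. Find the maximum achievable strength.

Take 2×G and 3×X: weight 19 ≤ 19, strength 2·9 + 3·10 = 48.
G has the best ratio (9/2) and is taken to its limit of 2; remaining capacity is filled optimally with the others.

48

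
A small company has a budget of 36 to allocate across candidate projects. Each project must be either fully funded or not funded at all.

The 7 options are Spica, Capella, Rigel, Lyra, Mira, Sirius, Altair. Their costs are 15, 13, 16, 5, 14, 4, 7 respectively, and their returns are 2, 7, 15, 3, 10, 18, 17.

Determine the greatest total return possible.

Take Rigel, Lyra, Sirius, and Altair: cost 16 + 5 + 4 + 7 = 32 ≤ 36, return 15 + 3 + 18 + 17 = 53.
No other feasible combination does better.

53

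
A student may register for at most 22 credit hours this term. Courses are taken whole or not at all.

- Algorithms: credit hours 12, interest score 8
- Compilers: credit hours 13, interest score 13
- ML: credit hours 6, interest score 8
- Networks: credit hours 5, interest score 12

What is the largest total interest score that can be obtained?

Compilers + Networks: credit hours 13 + 5 = 18 ≤ 22, interest score 13 + 12 = 25.
Compilers + ML: credit hours 13 + 6 = 19 ≤ 22, interest score 13 + 8 = 21.
ML + Networks: credit hours 6 + 5 = 11 ≤ 22, interest score 8 + 12 = 20.
Best is Compilers and Networks with total interest score 25.

25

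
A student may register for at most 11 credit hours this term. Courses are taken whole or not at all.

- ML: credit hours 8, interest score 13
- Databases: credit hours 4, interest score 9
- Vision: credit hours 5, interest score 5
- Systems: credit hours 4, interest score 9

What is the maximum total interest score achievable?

Take Databases and Systems: credit hours 4 + 4 = 8 ≤ 11, interest score 9 + 9 = 18.
No other feasible combination does better.

18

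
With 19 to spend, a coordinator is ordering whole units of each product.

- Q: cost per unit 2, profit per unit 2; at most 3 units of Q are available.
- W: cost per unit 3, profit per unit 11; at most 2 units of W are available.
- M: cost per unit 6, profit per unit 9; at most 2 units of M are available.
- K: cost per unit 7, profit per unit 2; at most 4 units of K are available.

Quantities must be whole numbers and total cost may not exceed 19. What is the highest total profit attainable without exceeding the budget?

40

Take 2×W and 2×M: cost 18 ≤ 19, profit 2·11 + 2·9 = 40.
W has the best ratio (11/3) and is taken to its limit of 2; remaining capacity is filled optimally with the others.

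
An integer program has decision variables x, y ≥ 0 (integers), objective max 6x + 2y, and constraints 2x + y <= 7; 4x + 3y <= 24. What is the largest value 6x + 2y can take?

20

Relaxing integrality, the LP optimum is 21.00 at (x,y) = (3.5, 0), which is not an integer point.
(x,y)=(3,1): 2·3+1·1=7≤7, 4·3+3·1=15≤24, objective 20.
(x,y)=(3,0): 2·3+1·0=6≤7, 4·3+3·0=12≤24, objective 18.
(x,y)=(2,2): 2·2+1·2=6≤7, 4·2+3·2=14≤24, objective 16.
The best lattice point is (3,1), giving 20.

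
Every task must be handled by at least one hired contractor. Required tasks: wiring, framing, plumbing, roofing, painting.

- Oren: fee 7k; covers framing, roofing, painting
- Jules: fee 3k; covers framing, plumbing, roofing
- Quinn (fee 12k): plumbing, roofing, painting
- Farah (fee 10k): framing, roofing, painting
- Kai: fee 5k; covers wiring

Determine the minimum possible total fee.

This is an integer covering problem.
Choose Oren, Jules, and Kai: together they cover wiring, framing, plumbing, roofing, painting — every task.
Total fee: 7 + 3 + 5 = 15.

15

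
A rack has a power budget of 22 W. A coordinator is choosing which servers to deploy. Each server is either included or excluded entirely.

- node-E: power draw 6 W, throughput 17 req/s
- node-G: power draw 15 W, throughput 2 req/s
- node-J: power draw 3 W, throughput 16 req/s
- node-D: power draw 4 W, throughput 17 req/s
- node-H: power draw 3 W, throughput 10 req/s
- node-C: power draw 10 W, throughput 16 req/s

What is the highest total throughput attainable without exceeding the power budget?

Treat it as a binary knapsack problem.
Allowing fractional choices, the relaxed optimum would be about 69.6, but servers are indivisible.
node-J + node-D + node-H + node-C: power draw 3 + 4 + 3 + 10 = 20 ≤ 22, throughput 16 + 17 + 10 + 16 = 59.
node-E + node-J + node-D + node-H: power draw 6 + 3 + 4 + 3 = 16 ≤ 22, throughput 17 + 16 + 17 + 10 = 60.
node-E + node-J + node-H + node-C: power draw 6 + 3 + 3 + 10 = 22 ≤ 22, throughput 17 + 16 + 10 + 16 = 59.
Best is node-E, node-J, node-D, and node-H with total throughput 60.

60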